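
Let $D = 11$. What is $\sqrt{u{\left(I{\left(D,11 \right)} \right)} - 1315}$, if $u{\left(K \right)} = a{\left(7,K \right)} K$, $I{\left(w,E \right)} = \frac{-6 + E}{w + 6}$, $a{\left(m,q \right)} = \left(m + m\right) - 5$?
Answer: $\frac{i \sqrt{379270}}{17} \approx 36.226 i$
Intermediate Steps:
$a{\left(m,q \right)} = -5 + 2 m$ ($a{\left(m,q \right)} = 2 m - 5 = -5 + 2 m$)
$I{\left(w,E \right)} = \frac{-6 + E}{6 + w}$
$u{\left(K \right)} = 9 K$ ($u{\left(K \right)} = \left(-5 + 2 \cdot 7\right) K = \left(-5 + 14\right) K = 9 K$)
$\sqrt{u{\left(I{\left(D,11 \right)} \right)} - 1315} = \sqrt{9 \frac{-6 + 11}{6 + 11} - 1315} = \sqrt{9 \cdot \frac{1}{17} \cdot 5 - 1315} = \sqrt{9 \cdot \frac{5}{17} - 1315} = \sqrt{\frac{45}{17} - 1315} = \sqrt{- \frac{22310}{17}} = \frac{i \sqrt{379270}}{17}$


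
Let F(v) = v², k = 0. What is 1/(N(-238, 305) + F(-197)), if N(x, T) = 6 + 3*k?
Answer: 1/38815 ≈ 2.5763e-5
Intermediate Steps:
N(x, T) = 6 (N(x, T) = 6 + 3*0 = 6 + 0 = 6)
1/(N(-238, 305) + F(-197)) = 1/(6 + (-197)²) = 1/(6 + 38809) = 1/38815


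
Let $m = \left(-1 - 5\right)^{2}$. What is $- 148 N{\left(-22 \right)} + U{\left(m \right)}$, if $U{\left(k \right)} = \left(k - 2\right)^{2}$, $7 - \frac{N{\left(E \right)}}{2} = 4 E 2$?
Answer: $-53012$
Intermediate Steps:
$m = 36$ ($m = \left(-6\right)^{2} = 36$)
$N{\left(E \right)} = 14 - 16 E$ ($N{\left(E \right)} = 14 - 2 \cdot 4 E 2 = 14 - 2 \cdot 8 E = 14 - 16 E$)
$U{\left(k \right)} = \left(-2 + k\right)^{2}$
$- 148 N{\left(-22 \right)} + U{\left(m \right)} = - 148 \left(14 - -352\right) + \left(-2 + 36\right)^{2} = - 148 \left(14 + 352\right) + 34^{2} = \left(-148\right) 366 + 1156 = -54168 + 1156 = -53012$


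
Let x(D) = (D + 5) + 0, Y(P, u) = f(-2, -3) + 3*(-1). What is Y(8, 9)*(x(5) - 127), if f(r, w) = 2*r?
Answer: 819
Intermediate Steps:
Y(P, u) = -7 (Y(P, u) = 2*(-2) + 3*(-1) = -4 - 3 = -7)
x(D) = 5 + D (x(D) = (5 + D) + 0 = 5 + D)
Y(8, 9)*(x(5) - 127) = -7*((5 + 5) - 127) = -7*(10 - 127) = -7*(-117) = 819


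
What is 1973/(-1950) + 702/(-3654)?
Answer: -476569/395850 ≈ -1.2039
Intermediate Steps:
1973/(-1950) + 702/(-3654) = 1973*(-1/1950) + 702*(-1/3654) = -1973/1950 - 39/203 = -476569/395850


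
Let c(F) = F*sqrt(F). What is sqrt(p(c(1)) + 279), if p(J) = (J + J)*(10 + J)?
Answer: sqrt(301) ≈ 17.349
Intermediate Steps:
c(F) = F**(3/2)
p(J) = 2*J*(10 + J) (p(J) = (2*J)*(10 + J) = 2*J*(10 + J))
sqrt(p(c(1)) + 279) = sqrt(2*1**(3/2)*(10 + 1**(3/2)) + 279) = sqrt(2*1*(10 + 1) + 279) = sqrt(2*1*11 + 279) = sqrt(22 + 279) = sqrt(301)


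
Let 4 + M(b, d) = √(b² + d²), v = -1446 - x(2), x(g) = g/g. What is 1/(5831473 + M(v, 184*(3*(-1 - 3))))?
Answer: 5831469/34006023728888 - √6969073/34006023728888 ≈ 1.7141e-7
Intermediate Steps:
x(g) = 1
v = -1447 (v = -1446 - 1*1 = -1446 - 1 = -1447)
M(b, d) = -4 + √(b² + d²)
1/(5831473 + M(v, 184*(3*(-1 - 3)))) = 1/(5831473 + (-4 + √((-1447)² + (184*(3*(-1 - 3)))²))) = 1/(5831473 + (-4 + √(2093809 + (184*(3*(-4)))²))) = 1/(5831473 + (-4 + √(2093809 + (184*(-12))²))) = 1/(5831473 + (-4 + √(2093809 + (-2208)²))) = 1/(5831473 + (-4 + √(2093809 + 4875264))) = 1/(5831473 + (-4 + √6969073)) = 1/(5831469 + √6969073)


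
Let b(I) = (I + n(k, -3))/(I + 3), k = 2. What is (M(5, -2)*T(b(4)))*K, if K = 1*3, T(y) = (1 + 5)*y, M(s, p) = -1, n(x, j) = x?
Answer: -108/7 ≈ -15.429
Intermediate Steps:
b(I) = (2 + I)/(3 + I) (b(I) = (I + 2)/(I + 3) = (2 + I)/(3 + I))
T(y) = 6*y
K = 3
(M(5, -2)*T(b(4)))*K = -6*(2 + 4)/(3 + 4)*3 = -6*6/7*3 = -1*36/7*3 = -36/7*3 = -108/7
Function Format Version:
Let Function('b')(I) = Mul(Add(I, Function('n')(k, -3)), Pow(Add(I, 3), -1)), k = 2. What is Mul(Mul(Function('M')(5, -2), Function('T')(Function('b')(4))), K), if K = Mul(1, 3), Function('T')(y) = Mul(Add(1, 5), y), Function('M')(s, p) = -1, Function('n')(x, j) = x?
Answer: Rational(-108, 7) ≈ -15.429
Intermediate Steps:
Function('b')(I) = Mul(Pow(Add(3, I), -1), Add(2, I)) (Function('b')(I) = Mul(Add(I, 2), Pow(Add(I, 3), -1)) = Mul(Add(2, I), Pow(Add(3, I), -1)) = Mul(Pow(Add(3, I), -1), Add(2, I)))
Function('T')(y) = Mul(6, y)
K = 3
Mul(Mul(Function('M')(5, -2), Function('T')(Function('b')(4))), K) = Mul(Mul(-1, Mul(6, Mul(Pow(Add(3, 4), -1), Add(2, 4)))), 3) = Mul(Mul(-1, Mul(6, Mul(Pow(7, -1), 6))), 3) = Mul(Mul(-1, Mul(6, Mul(Rational(1, 7), 6))), 3) = Mul(Mul(-1, Mul(6, Rational(6, 7))), 3) = Mul(Mul(-1, Rational(36, 7)), 3) = Mul(Rational(-36, 7), 3) = Rational(-108, 7)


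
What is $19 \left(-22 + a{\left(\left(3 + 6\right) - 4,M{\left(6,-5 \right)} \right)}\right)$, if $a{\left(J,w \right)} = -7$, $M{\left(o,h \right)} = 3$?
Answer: $-551$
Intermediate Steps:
$19 \left(-22 + a{\left(\left(3 + 6\right) - 4,M{\left(6,-5 \right)} \right)}\right) = 19 \left(-22 - 7\right) = 19 \left(-29\right) = -551$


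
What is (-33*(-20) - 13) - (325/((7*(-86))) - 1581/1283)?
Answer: 501089539/772366 ≈ 648.77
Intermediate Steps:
(-33*(-20) - 13) - (325/((7*(-86))) - 1581/1283) = (660 - 13) - (325/(-602) - 1581*1/1283) = 647 - (325*(-1/602) - 1581/1283) = 647 - (-325/602 - 1581/1283) = 647 - 1*(-1368737/772366) = 647 + 1368737/772366 = 501089539/772366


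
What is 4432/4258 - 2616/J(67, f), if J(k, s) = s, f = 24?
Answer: -229845/2129 ≈ -107.96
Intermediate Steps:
4432/4258 - 2616/J(67, f) = 4432/4258 - 2616/24 = 4432*(1/4258) - 2616*1/24 = 2216/2129 - 109 = -229845/2129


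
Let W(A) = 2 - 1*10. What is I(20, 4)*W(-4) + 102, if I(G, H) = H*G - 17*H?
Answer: 6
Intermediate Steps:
W(A) = -8 (W(A) = 2 - 10 = -8)
I(G, H) = -17*H + G*H (I(G, H) = G*H - 17*H = -17*H + G*H)
I(20, 4)*W(-4) + 102 = (4*(-17 + 20))*(-8) + 102 = (4*3)*(-8) + 102 = 12*(-8) + 102 = -96 + 102 = 6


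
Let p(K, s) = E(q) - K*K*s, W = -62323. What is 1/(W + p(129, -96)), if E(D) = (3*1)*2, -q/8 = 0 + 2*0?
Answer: 1/1535219 ≈ 6.5137e-7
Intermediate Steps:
q = 0 (q = -8*(0 + 2*0) = -8*(0 + 0) = -8*0 = 0)
E(D) = 6 (E(D) = 3*2 = 6)
p(K, s) = 6 - s*K² (p(K, s) = 6 - K*K*s = 6 - K²*s = 6 - s*K²)
1/(W + p(129, -96)) = 1/(-62323 + (6 - 1*(-96)*129²)) = 1/(-62323 + (6 - 1*(-96)*16641)) = 1/(-62323 + (6 + 1597536)) = 1/(-62323 + 1597542) = 1/1535219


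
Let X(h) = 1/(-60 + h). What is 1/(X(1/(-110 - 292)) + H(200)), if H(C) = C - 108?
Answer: 24121/2218730 ≈ 0.010872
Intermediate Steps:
H(C) = -108 + C
1/(X(1/(-110 - 292)) + H(200)) = 1/(1/(-60 + 1/(-110 - 292)) + (-108 + 200)) = 1/(1/(-60 + 1/(-402)) + 92) = 1/(1/(-60 - 1/402) + 92) = 1/(1/(-24121/402) + 92) = 1/(-402/24121 + 92) = 1/(2218730/24121) = 24121/2218730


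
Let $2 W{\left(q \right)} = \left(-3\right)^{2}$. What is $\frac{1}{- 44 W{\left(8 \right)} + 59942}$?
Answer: $\frac{1}{59744} \approx 1.6738 \cdot 10^{-5}$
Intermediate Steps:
$W{\left(q \right)} = \frac{9}{2}$ ($W{\left(q \right)} = \frac{\left(-3\right)^{2}}{2} = \frac{1}{2} \cdot 9 = \frac{9}{2}$)
$\frac{1}{- 44 W{\left(8 \right)} + 59942} = \frac{1}{\left(-44\right) \frac{9}{2} + 59942} = \frac{1}{-198 + 59942} = \frac{1}{59744}$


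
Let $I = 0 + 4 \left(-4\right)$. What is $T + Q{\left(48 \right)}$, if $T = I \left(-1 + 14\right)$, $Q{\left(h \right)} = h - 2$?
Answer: $-162$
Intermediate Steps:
$I = -16$ ($I = 0 - 16 = -16$)
$Q{\left(h \right)} = -2 + h$
$T = -208$ ($T = - 16 \left(-1 + 14\right) = \left(-16\right) 13 = -208$)
$T + Q{\left(48 \right)} = -208 + \left(-2 + 48\right) = -208 + 46 = -162$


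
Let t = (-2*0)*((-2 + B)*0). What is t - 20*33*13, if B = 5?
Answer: -8580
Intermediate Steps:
t = 0 (t = (-2*0)*((-2 + 5)*0) = 0*(3*0) = 0*0 = 0)
t - 20*33*13 = 0 - 20*33*13 = 0 - 660*13 = 0 - 8580 = -8580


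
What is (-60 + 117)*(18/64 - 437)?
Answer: -796575/32 ≈ -24893.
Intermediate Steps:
(-60 + 117)*(18/64 - 437) = 57*(18*(1/64) - 437) = 57*(9/32 - 437) = 57*(-13975/32) = -796575/32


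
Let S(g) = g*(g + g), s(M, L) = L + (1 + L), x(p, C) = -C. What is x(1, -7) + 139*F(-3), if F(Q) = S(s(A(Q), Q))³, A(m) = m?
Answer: 17375007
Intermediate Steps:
s(M, L) = 1 + 2*L
S(g) = 2*g² (S(g) = g*(2*g) = 2*g²)
F(Q) = 8*(1 + 2*Q)⁶ (F(Q) = (2*(1 + 2*Q)²)³ = 8*(1 + 2*Q)⁶)
x(1, -7) + 139*F(-3) = -1*(-7) + 139*(8*(1 + 2*(-3))⁶) = 7 + 139*(8*(1 - 6)⁶) = 7 + 139*(8*(-5)⁶) = 7 + 139*(8*15625) = 7 + 139*125000 = 7 + 17375000 = 17375007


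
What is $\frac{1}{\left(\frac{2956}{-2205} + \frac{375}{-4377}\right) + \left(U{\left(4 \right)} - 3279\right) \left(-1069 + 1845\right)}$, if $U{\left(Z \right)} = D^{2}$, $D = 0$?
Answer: $- \frac{3217095}{8185915684309} \approx -3.93 \cdot 10^{-7}$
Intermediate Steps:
$U{\left(Z \right)} = 0$ ($U{\left(Z \right)} = 0^{2} = 0$)
$\frac{1}{\left(\frac{2956}{-2205} + \frac{375}{-4377}\right) + \left(U{\left(4 \right)} - 3279\right) \left(-1069 + 1845\right)} = \frac{1}{\left(\frac{2956}{-2205} + \frac{375}{-4377}\right) + \left(0 - 3279\right) \left(-1069 + 1845\right)} = \frac{1}{\left(2956 \left(- \frac{1}{2205}\right) + 375 \left(- \frac{1}{4377}\right)\right) - 2544504} = \frac{1}{\left(- \frac{2956}{2205} - \frac{125}{1459}\right) - 2544504} = \frac{1}{- \frac{4588429}{3217095} - 2544504} = \frac{1}{- \frac{8185915684309}{3217095}} = - \frac{3217095}{8185915684309}$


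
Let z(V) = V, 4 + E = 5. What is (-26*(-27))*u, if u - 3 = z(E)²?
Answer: 2808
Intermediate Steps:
E = 1 (E = -4 + 5 = 1)
u = 4 (u = 3 + 1² = 3 + 1 = 4)
(-26*(-27))*u = -26*(-27)*4 = 702*4 = 2808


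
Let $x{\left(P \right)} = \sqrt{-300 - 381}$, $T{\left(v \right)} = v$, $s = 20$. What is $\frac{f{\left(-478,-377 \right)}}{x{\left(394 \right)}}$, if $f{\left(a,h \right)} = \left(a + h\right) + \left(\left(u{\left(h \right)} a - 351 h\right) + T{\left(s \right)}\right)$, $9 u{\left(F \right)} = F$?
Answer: $- \frac{1363634 i \sqrt{681}}{6129} \approx - 5806.1 i$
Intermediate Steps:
$x{\left(P \right)} = i \sqrt{681}$ ($x{\left(P \right)} = \sqrt{-681} = i \sqrt{681}$)
$u{\left(F \right)} = \frac{F}{9}$
$f{\left(a,h \right)} = 20 + a - 350 h + \frac{a h}{9}$ ($f{\left(a,h \right)} = \left(a + h\right) + \left(\left(\frac{h}{9} a - 351 h\right) + 20\right) = \left(a + h\right) + \left(\left(\frac{a h}{9} - 351 h\right) + 20\right) = \left(a + h\right) + \left(\left(- 351 h + \frac{a h}{9}\right) + 20\right) = \left(a + h\right) + \left(20 - 351 h + \frac{a h}{9}\right) = 20 + a - 350 h + \frac{a h}{9}$)
$\frac{f{\left(-478,-377 \right)}}{x{\left(394 \right)}} = \frac{20 - 478 - -131950 + \frac{1}{9} \left(-478\right) \left(-377\right)}{i \sqrt{681}} = \left(20 - 478 + 131950 + \frac{180206}{9}\right) \left(- \frac{i \sqrt{681}}{681}\right) = \frac{1363634 \left(- \frac{i \sqrt{681}}{681}\right)}{9} = - \frac{1363634 i \sqrt{681}}{6129}$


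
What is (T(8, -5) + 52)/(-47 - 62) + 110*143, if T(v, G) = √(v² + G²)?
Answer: 1714518/109 - √89/109 ≈ 15729.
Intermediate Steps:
T(v, G) = √(G² + v²)
(T(8, -5) + 52)/(-47 - 62) + 110*143 = (√((-5)² + 8²) + 52)/(-47 - 62) + 110*143 = (√(25 + 64) + 52)/(-109) + 15730 = (√89 + 52)*(-1/109) + 15730 = (52 + √89)*(-1/109) + 15730 = (-52/109 - √89/109) + 15730 = 1714518/109 - √89/109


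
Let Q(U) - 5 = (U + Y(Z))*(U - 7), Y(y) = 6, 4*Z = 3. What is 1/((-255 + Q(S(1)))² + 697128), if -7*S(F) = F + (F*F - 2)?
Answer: 1/782392 ≈ 1.2781e-6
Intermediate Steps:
Z = ¾ (Z = (¼)*3 = ¾ ≈ 0.75000)
S(F) = 2/7 - F/7 - F²/7 (S(F) = -(F + (F*F - 2))/7 = -(F + (F² - 2))/7 = -(F + (-2 + F²))/7 = -(-2 + F + F²)/7 = 2/7 - F/7 - F²/7)
Q(U) = 5 + (-7 + U)*(6 + U) (Q(U) = 5 + (U + 6)*(U - 7) = 5 + (6 + U)*(-7 + U) = 5 + (-7 + U)*(6 + U))
1/((-255 + Q(S(1)))² + 697128) = 1/((-255 + (-37 + (2/7 - ⅐*1 - ⅐*1²)² - (2/7 - ⅐*1 - ⅐*1²)))² + 697128) = 1/((-255 + (-37 + (2/7 - ⅐ - ⅐*1)² - (2/7 - ⅐ - ⅐*1)))² + 697128) = 1/((-255 + (-37 + (2/7 - ⅐ - ⅐)² - (2/7 - ⅐ - ⅐)))² + 697128) = 1/((-255 + (-37 + 0² - 1*0))² + 697128) = 1/((-255 + (-37 + 0 + 0))² + 697128) = 1/((-255 - 37)² + 697128) = 1/((-292)² + 697128) = 1/(85264 + 697128) = 1/782392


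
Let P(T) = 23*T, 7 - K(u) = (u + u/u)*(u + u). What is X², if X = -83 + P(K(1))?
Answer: 196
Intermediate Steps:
K(u) = 7 - 2*u*(1 + u) (K(u) = 7 - (u + u/u)*(u + u) = 7 - (u + 1)*2*u = 7 - (1 + u)*2*u = 7 - 2*u*(1 + u))
X = -14 (X = -83 + 23*(7 - 2*1 - 2*1²) = -83 + 23*(7 - 2 - 2*1) = -83 + 23*(7 - 2 - 2) = -83 + 23*3 = -83 + 69 = -14)
X² = (-14)² = 196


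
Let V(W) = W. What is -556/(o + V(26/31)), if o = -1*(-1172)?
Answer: -8618/18179 ≈ -0.47406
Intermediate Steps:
o = 1172
-556/(o + V(26/31)) = -556/(1172 + 26/31) = -556/(36358/31) = (31/36358)*(-556) = -8618/18179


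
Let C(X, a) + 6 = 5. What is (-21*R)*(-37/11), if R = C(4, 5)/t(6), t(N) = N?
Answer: -259/22 ≈ -11.773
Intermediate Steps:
C(X, a) = -1 (C(X, a) = -6 + 5 = -1)
R = -⅙ (R = -1/6 = -1*⅙ = -⅙ ≈ -0.16667)
(-21*R)*(-37/11) = (-21*(-⅙))*(-37/11) = 7*(-37*1/11)/2 = (7/2)*(-37/11) = -259/22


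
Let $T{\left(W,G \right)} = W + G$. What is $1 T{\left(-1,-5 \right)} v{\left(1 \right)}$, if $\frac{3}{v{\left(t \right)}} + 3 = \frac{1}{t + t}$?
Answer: $\frac{36}{5} \approx 7.2$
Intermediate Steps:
$T{\left(W,G \right)} = G + W$
$v{\left(t \right)} = \frac{3}{-3 + \frac{1}{2 t}}$ ($v{\left(t \right)} = \frac{3}{-3 + \frac{1}{t + t}} = \frac{3}{-3 + \frac{1}{2 t}}$)
$1 T{\left(-1,-5 \right)} v{\left(1 \right)} = 1 \left(-5 - 1\right) \left(\left(-6\right) 1 \frac{1}{-1 + 6 \cdot 1}\right) = 1 \left(-6\right) \left(\left(-6\right) 1 \frac{1}{-1 + 6}\right) = - 6 \left(\left(-6\right) 1 \cdot \frac{1}{5}\right) = \left(-6\right) \left(- \frac{6}{5}\right) = \frac{36}{5}$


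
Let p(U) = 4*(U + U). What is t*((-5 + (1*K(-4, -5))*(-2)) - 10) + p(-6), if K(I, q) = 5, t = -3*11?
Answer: 777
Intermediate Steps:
t = -33
p(U) = 8*U (p(U) = 4*(2*U) = 8*U)
t*((-5 + (1*K(-4, -5))*(-2)) - 10) + p(-6) = -33*((-5 + (1*5)*(-2)) - 10) + 8*(-6) = -33*((-5 + 5*(-2)) - 10) - 48 = -33*((-5 - 10) - 10) - 48 = -33*(-15 - 10) - 48 = -33*(-25) - 48 = 825 - 48 = 777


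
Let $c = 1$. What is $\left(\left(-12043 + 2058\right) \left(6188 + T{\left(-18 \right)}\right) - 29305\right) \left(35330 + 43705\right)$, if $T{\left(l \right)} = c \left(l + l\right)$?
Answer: $-4857255970875$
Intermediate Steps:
$T{\left(l \right)} = 2 l$ ($T{\left(l \right)} = 1 \left(l + l\right) = 1 \cdot 2 l = 2 l$)
$\left(\left(-12043 + 2058\right) \left(6188 + T{\left(-18 \right)}\right) - 29305\right) \left(35330 + 43705\right) = \left(\left(-12043 + 2058\right) \left(6188 + 2 \left(-18\right)\right) - 29305\right) \left(35330 + 43705\right) = \left(- 9985 \left(6188 - 36\right) - 29305\right) 79035 = \left(\left(-9985\right) 6152 - 29305\right) 79035 = \left(-61427720 - 29305\right) 79035 = \left(-61457025\right) 79035 = -4857255970875$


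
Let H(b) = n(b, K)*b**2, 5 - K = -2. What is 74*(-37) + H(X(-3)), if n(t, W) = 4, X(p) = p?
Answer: -2702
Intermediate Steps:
K = 7 (K = 5 - 1*(-2) = 5 + 2 = 7)
H(b) = 4*b**2
74*(-37) + H(X(-3)) = 74*(-37) + 4*(-3)**2 = -2738 + 4*9 = -2738 + 36 = -2702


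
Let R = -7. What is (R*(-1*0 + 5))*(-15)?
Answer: 525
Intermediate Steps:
(R*(-1*0 + 5))*(-15) = -7*(-1*0 + 5)*(-15) = -7*(0 + 5)*(-15) = -7*5*(-15) = -35*(-15) = 525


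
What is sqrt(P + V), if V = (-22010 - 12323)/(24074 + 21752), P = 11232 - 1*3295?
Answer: sqrt(16666303460554)/45826 ≈ 89.086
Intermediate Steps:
P = 7937 (P = 11232 - 3295 = 7937)
V = -34333/45826 ≈ -0.74920
sqrt(P + V) = sqrt(7937 - 34333/45826) = sqrt(363686629/45826) = sqrt(16666303460554)/45826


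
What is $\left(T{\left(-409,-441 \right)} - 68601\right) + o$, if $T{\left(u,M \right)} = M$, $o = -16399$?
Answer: $-85441$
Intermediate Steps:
$\left(T{\left(-409,-441 \right)} - 68601\right) + o = \left(-441 - 68601\right) - 16399 = -69042 - 16399 = -85441$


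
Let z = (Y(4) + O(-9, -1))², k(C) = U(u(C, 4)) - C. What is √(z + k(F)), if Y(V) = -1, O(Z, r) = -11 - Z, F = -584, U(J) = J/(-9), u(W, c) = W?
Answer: √5921/3 ≈ 25.649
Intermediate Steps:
U(J) = -J/9 (U(J) = J*(-⅑) = -J/9)
k(C) = -10*C/9 (k(C) = -C/9 - C = -10*C/9)
z = 9 (z = (-1 + (-11 - 1*(-9)))² = (-1 + (-11 + 9))² = (-1 - 2)² = (-3)² = 9)
√(z + k(F)) = √(9 - 10/9*(-584)) = √(9 + 5840/9) = √(5921/9) = √5921/3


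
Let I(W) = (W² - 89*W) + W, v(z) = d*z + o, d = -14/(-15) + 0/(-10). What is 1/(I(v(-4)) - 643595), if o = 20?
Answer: -225/145071419 ≈ -1.5510e-6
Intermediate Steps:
d = 14/15 (d = -14*(-1/15) + 0*(-⅒) = 14/15 + 0 = 14/15 ≈ 0.93333)
v(z) = 20 + 14*z/15 (v(z) = 14*z/15 + 20 = 20 + 14*z/15)
I(W) = W² - 88*W
1/(I(v(-4)) - 643595) = 1/((20 + (14/15)*(-4))*(-88 + (20 + (14/15)*(-4))) - 643595) = 1/((20 - 56/15)*(-88 + (20 - 56/15)) - 643595) = 1/(244*(-88 + 244/15)/15 - 643595) = 1/((244/15)*(-1076/15) - 643595) = 1/(-262544/225 - 643595) = 1/(-145071419/225) = -225/145071419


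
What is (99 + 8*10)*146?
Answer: 26134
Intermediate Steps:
(99 + 8*10)*146 = (99 + 80)*146 = 179*146 = 26134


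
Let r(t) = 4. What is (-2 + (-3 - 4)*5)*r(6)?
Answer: -148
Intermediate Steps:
(-2 + (-3 - 4)*5)*r(6) = (-2 + (-3 - 4)*5)*4 = (-2 - 7*5)*4 = (-2 - 35)*4 = -37*4 = -148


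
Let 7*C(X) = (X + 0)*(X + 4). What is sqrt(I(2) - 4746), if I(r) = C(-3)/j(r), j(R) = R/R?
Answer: 5*I*sqrt(9303)/7 ≈ 68.894*I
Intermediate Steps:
j(R) = 1
C(X) = X*(4 + X)/7 (C(X) = ((X + 0)*(X + 4))/7 = (X*(4 + X))/7 = X*(4 + X)/7)
I(r) = -3/7 (I(r) = ((1/7)*(-3)*(4 - 3))/1 = ((1/7)*(-3)*1)*1 = -3/7*1 = -3/7)
sqrt(I(2) - 4746) = sqrt(-3/7 - 4746) = sqrt(-33225/7) = 5*I*sqrt(9303)/7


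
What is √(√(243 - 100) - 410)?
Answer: √(-410 + √143) ≈ 19.951*I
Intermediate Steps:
√(√(243 - 100) - 410) = √(√143 - 410) = √(-410 + √143)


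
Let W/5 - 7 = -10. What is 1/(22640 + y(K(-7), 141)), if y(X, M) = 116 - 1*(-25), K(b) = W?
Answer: 1/22781 ≈ 4.3896e-5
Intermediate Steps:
W = -15 (W = 35 + 5*(-10) = 35 - 50 = -15)
K(b) = -15
y(X, M) = 141 (y(X, M) = 116 + 25 = 141)
1/(22640 + y(K(-7), 141)) = 1/(22640 + 141) = 1/22781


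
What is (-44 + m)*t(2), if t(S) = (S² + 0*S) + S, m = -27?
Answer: -426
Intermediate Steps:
t(S) = S + S² (t(S) = (S² + 0) + S = S² + S = S + S²)
(-44 + m)*t(2) = (-44 - 27)*(2*(1 + 2)) = -142*3 = -71*6 = -426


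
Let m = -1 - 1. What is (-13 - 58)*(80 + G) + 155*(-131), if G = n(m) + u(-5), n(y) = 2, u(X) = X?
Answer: -25772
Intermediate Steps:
m = -2
G = -3 (G = 2 - 5 = -3)
(-13 - 58)*(80 + G) + 155*(-131) = (-13 - 58)*(80 - 3) + 155*(-131) = -71*77 - 20305 = -5467 - 20305 = -25772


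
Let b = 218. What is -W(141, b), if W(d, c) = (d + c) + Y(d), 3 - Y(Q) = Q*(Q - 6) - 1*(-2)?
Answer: 18675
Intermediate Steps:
Y(Q) = 1 - Q*(-6 + Q) (Y(Q) = 3 - (Q*(Q - 6) - 1*(-2)) = 3 - (Q*(-6 + Q) + 2) = 3 - (2 + Q*(-6 + Q)) = 3 + (-2 - Q*(-6 + Q)) = 1 - Q*(-6 + Q))
W(d, c) = 1 + c - d**2 + 7*d (W(d, c) = (d + c) + (1 - d**2 + 6*d) = (c + d) + (1 - d**2 + 6*d) = 1 + c - d**2 + 7*d)
-W(141, b) = -(1 + 218 - 1*141**2 + 7*141) = -(1 + 218 - 1*19881 + 987) = -(1 + 218 - 19881 + 987) = -1*(-18675) = 18675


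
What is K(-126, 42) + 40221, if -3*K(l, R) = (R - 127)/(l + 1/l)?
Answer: 638585247/15877 ≈ 40221.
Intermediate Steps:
K(l, R) = -(-127 + R)/(3*(l + 1/l)) (K(l, R) = -(R - 127)/(3*(l + 1/l)) = -(-127 + R)/(3*(l + 1/l)))
K(-126, 42) + 40221 = (⅓)*(-126)*(127 - 1*42)/(1 + (-126)²) + 40221 = (⅓)*(-126)*(127 - 42)/(1 + 15876) + 40221 = (⅓)*(-126)*85/15877 + 40221 = (⅓)*(-126)*(1/15877)*85 + 40221 = -3570/15877 + 40221 = 638585247/15877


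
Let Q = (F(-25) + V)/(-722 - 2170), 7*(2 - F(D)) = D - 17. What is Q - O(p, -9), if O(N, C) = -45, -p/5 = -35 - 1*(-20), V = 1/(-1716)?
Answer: 223306513/4962672 ≈ 44.997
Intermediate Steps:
V = -1/1716 ≈ -0.00058275
p = 75 (p = -5*(-35 - 1*(-20)) = -5*(-35 + 20) = -5*(-15) = 75)
F(D) = 31/7 - D/7 (F(D) = 2 - (D - 17)/7 = 2 - (-17 + D)/7 = 2 + (17/7 - D/7) = 31/7 - D/7)
Q = -13727/4962672 (Q = ((31/7 - 1/7*(-25)) - 1/1716)/(-722 - 2170) = ((31/7 + 25/7) - 1/1716)/(-2892) = (8 - 1/1716)*(-1/2892) = (13727/1716)*(-1/2892) = -13727/4962672 ≈ -0.0027661)
Q - O(p, -9) = -13727/4962672 - 1*(-45) = -13727/4962672 + 45 = 223306513/4962672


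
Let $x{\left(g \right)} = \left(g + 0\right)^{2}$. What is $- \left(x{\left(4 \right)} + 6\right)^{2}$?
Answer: $-484$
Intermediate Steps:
$x{\left(g \right)} = g^{2}$
$- \left(x{\left(4 \right)} + 6\right)^{2} = - \left(4^{2} + 6\right)^{2} = - \left(16 + 6\right)^{2} = - 22^{2} = \left(-1\right) 484 = -484$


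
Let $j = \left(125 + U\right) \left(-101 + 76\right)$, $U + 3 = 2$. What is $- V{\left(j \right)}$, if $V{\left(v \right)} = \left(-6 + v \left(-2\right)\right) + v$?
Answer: $-3094$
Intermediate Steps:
$U = -1$ ($U = -3 + 2 = -1$)
$j = -3100$ ($j = \left(125 - 1\right) \left(-101 + 76\right) = 124 \left(-25\right) = -3100$)
$V{\left(v \right)} = -6 - v$ ($V{\left(v \right)} = \left(-6 - 2 v\right) + v = -6 - v$)
$- V{\left(j \right)} = - (-6 - -3100) = - (-6 + 3100) = \left(-1\right) 3094 = -3094$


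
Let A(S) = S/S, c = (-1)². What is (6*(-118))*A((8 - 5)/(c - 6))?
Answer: -708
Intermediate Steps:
c = 1
A(S) = 1
(6*(-118))*A((8 - 5)/(c - 6)) = (6*(-118))*1 = -708*1 = -708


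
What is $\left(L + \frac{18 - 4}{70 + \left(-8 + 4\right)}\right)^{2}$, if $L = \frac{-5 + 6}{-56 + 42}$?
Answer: $\frac{4225}{213444} \approx 0.019794$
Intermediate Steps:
$L = - \frac{1}{14}$ ($L = 1 \frac{1}{-14} = 1 \left(- \frac{1}{14}\right) = - \frac{1}{14} \approx -0.071429$)
$\left(L + \frac{18 - 4}{70 + \left(-8 + 4\right)}\right)^{2} = \left(- \frac{1}{14} + \frac{18 - 4}{70 + \left(-8 + 4\right)}\right)^{2} = \left(- \frac{1}{14} + \frac{14}{70 - 4}\right)^{2} = \left(- \frac{1}{14} + \frac{14}{66}\right)^{2} = \left(- \frac{1}{14} + 14 \cdot \frac{1}{66}\right)^{2} = \left(- \frac{1}{14} + \frac{7}{33}\right)^{2} = \left(\frac{65}{462}\right)^{2} = \frac{4225}{213444}$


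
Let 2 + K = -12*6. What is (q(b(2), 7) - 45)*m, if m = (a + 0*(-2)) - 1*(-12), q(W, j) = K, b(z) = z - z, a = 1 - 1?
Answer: -1428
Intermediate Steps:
a = 0
b(z) = 0
K = -74 (K = -2 - 12*6 = -2 - 3*24 = -2 - 72 = -74)
q(W, j) = -74
m = 12 (m = (0 + 0*(-2)) - 1*(-12) = (0 + 0) + 12 = 0 + 12 = 12)
(q(b(2), 7) - 45)*m = (-74 - 45)*12 = -119*12 = -1428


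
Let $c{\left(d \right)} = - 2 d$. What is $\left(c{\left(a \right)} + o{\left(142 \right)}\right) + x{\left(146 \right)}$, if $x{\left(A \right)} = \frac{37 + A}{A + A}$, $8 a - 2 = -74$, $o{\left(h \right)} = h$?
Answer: $\frac{46903}{292} \approx 160.63$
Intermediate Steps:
$a = -9$ ($a = \frac{1}{4} + \frac{1}{8} \left(-74\right) = \frac{1}{4} - \frac{37}{4} = -9$)
$x{\left(A \right)} = \frac{37 + A}{2 A}$
$\left(c{\left(a \right)} + o{\left(142 \right)}\right) + x{\left(146 \right)} = \left(\left(-2\right) \left(-9\right) + 142\right) + \frac{37 + 146}{2 \cdot 146} = \left(18 + 142\right) + \frac{1}{2} \cdot \frac{1}{146} \cdot 183 = 160 + \frac{183}{292} = \frac{46903}{292}$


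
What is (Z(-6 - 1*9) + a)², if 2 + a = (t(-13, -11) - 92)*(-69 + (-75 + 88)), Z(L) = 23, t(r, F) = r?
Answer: 34821801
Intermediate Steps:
a = 5878 (a = -2 + (-13 - 92)*(-69 + (-75 + 88)) = -2 - 105*(-69 + 13) = -2 - 105*(-56) = -2 + 5880 = 5878)
(Z(-6 - 1*9) + a)² = (23 + 5878)² = 5901² = 34821801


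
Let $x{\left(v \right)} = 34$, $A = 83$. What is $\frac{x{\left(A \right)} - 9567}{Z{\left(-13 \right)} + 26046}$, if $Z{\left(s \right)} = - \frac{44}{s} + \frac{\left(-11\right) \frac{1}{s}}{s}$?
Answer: $- \frac{1611077}{4402335} \approx -0.36596$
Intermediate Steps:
$Z{\left(s \right)} = - \frac{44}{s} - \frac{11}{s^{2}}$
$\frac{x{\left(A \right)} - 9567}{Z{\left(-13 \right)} + 26046} = \frac{34 - 9567}{\frac{11 \left(-1 - -52\right)}{169} + 26046} = - \frac{9533}{11 \cdot \frac{1}{169} \left(-1 + 52\right) + 26046} = - \frac{9533}{11 \cdot \frac{1}{169} \cdot 51 + 26046} = - \frac{9533}{\frac{561}{169} + 26046} = - \frac{9533}{\frac{4402335}{169}} = \left(-9533\right) \frac{169}{4402335} = - \frac{1611077}{4402335}$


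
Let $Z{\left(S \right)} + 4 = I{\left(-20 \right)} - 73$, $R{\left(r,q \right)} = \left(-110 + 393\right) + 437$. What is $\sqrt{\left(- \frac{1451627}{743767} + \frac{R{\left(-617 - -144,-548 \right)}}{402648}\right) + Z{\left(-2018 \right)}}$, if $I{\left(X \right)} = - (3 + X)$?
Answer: $\frac{i \sqrt{9645911481017341711931}}{12478178959} \approx 7.8708 i$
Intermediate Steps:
$I{\left(X \right)} = -3 - X$
$R{\left(r,q \right)} = 720$ ($R{\left(r,q \right)} = 283 + 437 = 720$)
$Z{\left(S \right)} = -60$ ($Z{\left(S \right)} = -4 - 56 = -60$)
$\sqrt{\left(- \frac{1451627}{743767} + \frac{R{\left(-617 - -144,-548 \right)}}{402648}\right) + Z{\left(-2018 \right)}} = \sqrt{\left(- \frac{1451627}{743767} + \frac{720}{402648}\right) - 60} = \sqrt{\left(\left(-1451627\right) \frac{1}{743767} + 720 \cdot \frac{1}{402648}\right) - 60} = \sqrt{\left(- \frac{1451627}{743767} + \frac{30}{16777}\right) - 60} = \sqrt{- \frac{24331633169}{12478178959} - 60} = \sqrt{- \frac{773022370709}{12478178959}} = \frac{i \sqrt{9645911481017341711931}}{12478178959}$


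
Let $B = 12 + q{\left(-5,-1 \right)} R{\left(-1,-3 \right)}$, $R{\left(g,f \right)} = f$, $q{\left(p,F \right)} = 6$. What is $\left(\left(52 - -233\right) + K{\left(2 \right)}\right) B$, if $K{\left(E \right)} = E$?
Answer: $-1722$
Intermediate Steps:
$B = -6$ ($B = 12 + 6 \left(-3\right) = 12 - 18 = -6$)
$\left(\left(52 - -233\right) + K{\left(2 \right)}\right) B = \left(\left(52 - -233\right) + 2\right) \left(-6\right) = \left(\left(52 + 233\right) + 2\right) \left(-6\right) = \left(285 + 2\right) \left(-6\right) = 287 \left(-6\right) = -1722$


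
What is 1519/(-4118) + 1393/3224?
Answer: 419559/6638216 ≈ 0.063204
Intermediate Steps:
1519/(-4118) + 1393/3224 = 1519*(-1/4118) + 1393*(1/3224) = -1519/4118 + 1393/3224 = 419559/6638216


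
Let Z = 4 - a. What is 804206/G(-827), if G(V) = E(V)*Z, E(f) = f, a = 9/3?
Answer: -804206/827 ≈ -972.44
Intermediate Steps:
a = 3 (a = 9*(⅓) = 3)
Z = 1 (Z = 4 - 1*3 = 4 - 3 = 1)
G(V) = V (G(V) = V*1 = V)
804206/G(-827) = 804206/(-827) = 804206*(-1/827) = -804206/827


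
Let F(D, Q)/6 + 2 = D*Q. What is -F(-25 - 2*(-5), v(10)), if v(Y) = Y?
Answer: 912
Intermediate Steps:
F(D, Q) = -12 + 6*D*Q (F(D, Q) = -12 + 6*(D*Q) = -12 + 6*D*Q)
-F(-25 - 2*(-5), v(10)) = -(-12 + 6*(-25 - 2*(-5))*10) = -(-12 + 6*(-25 + 10)*10) = -(-12 + 6*(-15)*10) = -(-12 - 900) = -1*(-912) = 912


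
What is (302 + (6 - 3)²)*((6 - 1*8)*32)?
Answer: -19904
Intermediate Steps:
(302 + (6 - 3)²)*((6 - 1*8)*32) = (302 + 3²)*((6 - 8)*32) = (302 + 9)*(-2*32) = 311*(-64) = -19904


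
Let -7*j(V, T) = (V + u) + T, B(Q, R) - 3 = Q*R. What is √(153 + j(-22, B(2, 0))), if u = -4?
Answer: √7658/7 ≈ 12.501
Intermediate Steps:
B(Q, R) = 3 + Q*R
j(V, T) = 4/7 - T/7 - V/7 (j(V, T) = -((V - 4) + T)/7 = -((-4 + V) + T)/7 = -(-4 + T + V)/7 = 4/7 - T/7 - V/7)
√(153 + j(-22, B(2, 0))) = √(153 + (4/7 - (3 + 2*0)/7 - ⅐*(-22))) = √(153 + (4/7 - (3 + 0)/7 + 22/7)) = √(153 + (4/7 - ⅐*3 + 22/7)) = √(153 + (4/7 - 3/7 + 22/7)) = √(153 + 23/7) = √(1094/7) = √7658/7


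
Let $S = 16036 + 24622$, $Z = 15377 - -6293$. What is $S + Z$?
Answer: $62328$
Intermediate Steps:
$Z = 21670$ ($Z = 15377 + 6293 = 21670$)
$S = 40658$
$S + Z = 40658 + 21670 = 62328$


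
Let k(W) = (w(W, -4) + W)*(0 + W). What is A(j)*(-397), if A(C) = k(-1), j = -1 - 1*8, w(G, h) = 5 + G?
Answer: 1191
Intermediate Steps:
j = -9 (j = -1 - 8 = -9)
k(W) = W*(5 + 2*W) (k(W) = ((5 + W) + W)*(0 + W) = (5 + 2*W)*W = W*(5 + 2*W))
A(C) = -3 (A(C) = -(5 + 2*(-1)) = -(5 - 2) = -1*3 = -3)
A(j)*(-397) = -3*(-397) = 1191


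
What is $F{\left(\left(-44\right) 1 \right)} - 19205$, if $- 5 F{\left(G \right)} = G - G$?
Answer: $-19205$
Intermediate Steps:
$F{\left(G \right)} = 0$ ($F{\left(G \right)} = - \frac{G - G}{5} = \left(- \frac{1}{5}\right) 0 = 0$)
$F{\left(\left(-44\right) 1 \right)} - 19205 = 0 - 19205 = -19205$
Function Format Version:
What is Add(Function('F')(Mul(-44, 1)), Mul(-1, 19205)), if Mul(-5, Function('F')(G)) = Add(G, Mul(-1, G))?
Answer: -19205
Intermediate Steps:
Function('F')(G) = 0 (Function('F')(G) = Mul(Rational(-1, 5), Add(G, Mul(-1, G))) = Mul(Rational(-1, 5), 0) = 0)
Add(Function('F')(Mul(-44, 1)), Mul(-1, 19205)) = Add(0, Mul(-1, 19205)) = Add(0, -19205) = -19205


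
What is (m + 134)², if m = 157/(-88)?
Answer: 135373225/7744 ≈ 17481.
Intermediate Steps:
m = -157/88 (m = 157*(-1/88) = -157/88 ≈ -1.7841)
(m + 134)² = (-157/88 + 134)² = (11635/88)² = 135373225/7744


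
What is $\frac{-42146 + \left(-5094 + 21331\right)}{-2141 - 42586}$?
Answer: $\frac{25909}{44727} \approx 0.57927$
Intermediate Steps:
$\frac{-42146 + \left(-5094 + 21331\right)}{-2141 - 42586} = \frac{-42146 + 16237}{-44727} = \left(-25909\right) \left(- \frac{1}{44727}\right) = \frac{25909}{44727}$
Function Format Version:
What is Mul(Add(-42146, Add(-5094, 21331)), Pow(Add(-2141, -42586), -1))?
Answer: Rational(25909, 44727) ≈ 0.57927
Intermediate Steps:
Mul(Add(-42146, Add(-5094, 21331)), Pow(Add(-2141, -42586), -1)) = Mul(Add(-42146, 16237), Pow(-44727, -1)) = Mul(-25909, Rational(-1, 44727)) = Rational(25909, 44727)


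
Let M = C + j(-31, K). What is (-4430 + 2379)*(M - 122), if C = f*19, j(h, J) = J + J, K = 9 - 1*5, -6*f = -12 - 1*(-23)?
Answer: 1831543/6 ≈ 3.0526e+5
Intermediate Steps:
f = -11/6 (f = -(-12 - 1*(-23))/6 = -(-12 + 23)/6 = -⅙*11 = -11/6 ≈ -1.8333)
K = 4 (K = 9 - 5 = 4)
j(h, J) = 2*J
C = -209/6 (C = -11/6*19 = -209/6 ≈ -34.833)
M = -161/6 (M = -209/6 + 2*4 = -209/6 + 8 = -161/6 ≈ -26.833)
(-4430 + 2379)*(M - 122) = (-4430 + 2379)*(-161/6 - 122) = -2051*(-893/6) = 1831543/6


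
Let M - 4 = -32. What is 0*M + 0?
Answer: 0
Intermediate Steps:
M = -28 (M = 4 - 32 = -28)
0*M + 0 = 0*(-28) + 0 = 0 + 0 = 0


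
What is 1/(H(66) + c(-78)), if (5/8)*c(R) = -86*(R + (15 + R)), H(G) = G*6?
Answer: 5/98988 ≈ 5.0511e-5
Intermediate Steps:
H(G) = 6*G
c(R) = -2064 - 1376*R/5 (c(R) = 8*(-86*(R + (15 + R)))/5 = 8*(-86*(15 + 2*R))/5 = 8*(-1290 - 172*R)/5 = -2064 - 1376*R/5)
1/(H(66) + c(-78)) = 1/(6*66 + (-2064 - 1376/5*(-78))) = 1/(396 + (-2064 + 107328/5)) = 1/(396 + 97008/5) = 1/(98988/5) = 5/98988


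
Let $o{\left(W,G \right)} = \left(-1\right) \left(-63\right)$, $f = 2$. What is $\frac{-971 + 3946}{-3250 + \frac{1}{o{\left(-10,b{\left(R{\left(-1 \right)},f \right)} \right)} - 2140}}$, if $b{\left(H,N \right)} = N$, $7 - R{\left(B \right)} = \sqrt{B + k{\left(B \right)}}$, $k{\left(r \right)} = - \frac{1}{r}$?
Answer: $- \frac{6179075}{6750251} \approx -0.91538$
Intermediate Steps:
$R{\left(B \right)} = 7 - \sqrt{B - \frac{1}{B}}$
$o{\left(W,G \right)} = 63$
$\frac{-971 + 3946}{-3250 + \frac{1}{o{\left(-10,b{\left(R{\left(-1 \right)},f \right)} \right)} - 2140}} = \frac{-971 + 3946}{-3250 + \frac{1}{63 - 2140}} = \frac{2975}{-3250 + \frac{1}{-2077}} = \frac{2975}{-3250 - \frac{1}{2077}} = \frac{2975}{- \frac{6750251}{2077}} = 2975 \left(- \frac{2077}{6750251}\right) = - \frac{6179075}{6750251}$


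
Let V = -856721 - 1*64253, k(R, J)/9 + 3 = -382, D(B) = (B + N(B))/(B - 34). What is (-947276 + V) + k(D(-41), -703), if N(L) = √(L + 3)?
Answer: -1871715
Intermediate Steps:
N(L) = √(3 + L)
D(B) = (B + √(3 + B))/(-34 + B) (D(B) = (B + √(3 + B))/(B - 34) = (B + √(3 + B))/(-34 + B))
k(R, J) = -3465 (k(R, J) = -27 + 9*(-382) = -27 - 3438 = -3465)
V = -920974 (V = -856721 - 64253 = -920974)
(-947276 + V) + k(D(-41), -703) = (-947276 - 920974) - 3465 = -1868250 - 3465 = -1871715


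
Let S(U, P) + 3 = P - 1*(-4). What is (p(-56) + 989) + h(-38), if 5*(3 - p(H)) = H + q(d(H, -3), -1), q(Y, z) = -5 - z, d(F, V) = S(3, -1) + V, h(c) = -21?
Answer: 983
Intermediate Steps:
S(U, P) = 1 + P (S(U, P) = -3 + (P - 1*(-4)) = -3 + (P + 4) = -3 + (4 + P) = 1 + P)
d(F, V) = V (d(F, V) = (1 - 1) + V = 0 + V = V)
p(H) = 19/5 - H/5 (p(H) = 3 - (H + (-5 - 1*(-1)))/5 = 3 - (H + (-5 + 1))/5 = 3 - (H - 4)/5 = 3 - (-4 + H)/5 = 3 + (⅘ - H/5) = 19/5 - H/5)
(p(-56) + 989) + h(-38) = ((19/5 - ⅕*(-56)) + 989) - 21 = ((19/5 + 56/5) + 989) - 21 = (15 + 989) - 21 = 1004 - 21 = 983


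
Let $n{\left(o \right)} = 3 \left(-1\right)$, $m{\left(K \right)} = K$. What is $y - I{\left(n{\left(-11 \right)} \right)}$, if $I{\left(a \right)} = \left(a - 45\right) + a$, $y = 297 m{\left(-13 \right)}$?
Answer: $-3810$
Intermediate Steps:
$n{\left(o \right)} = -3$
$y = -3861$ ($y = 297 \left(-13\right) = -3861$)
$I{\left(a \right)} = -45 + 2 a$ ($I{\left(a \right)} = \left(-45 + a\right) + a = -45 + 2 a$)
$y - I{\left(n{\left(-11 \right)} \right)} = -3861 - \left(-45 + 2 \left(-3\right)\right) = -3861 - \left(-45 - 6\right) = -3861 - -51 = -3861 + 51 = -3810$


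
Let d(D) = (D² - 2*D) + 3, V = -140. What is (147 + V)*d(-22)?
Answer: 3717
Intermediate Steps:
d(D) = 3 + D² - 2*D
(147 + V)*d(-22) = (147 - 140)*(3 + (-22)² - 2*(-22)) = 7*(3 + 484 + 44) = 7*531 = 3717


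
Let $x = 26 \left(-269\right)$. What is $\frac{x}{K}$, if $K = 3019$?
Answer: $- \frac{6994}{3019} \approx -2.3167$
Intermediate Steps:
$x = -6994$
$\frac{x}{K} = - \frac{6994}{3019}$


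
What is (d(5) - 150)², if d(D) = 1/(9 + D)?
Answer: 4405801/196 ≈ 22479.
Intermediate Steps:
(d(5) - 150)² = (1/(9 + 5) - 150)² = (1/14 - 150)² = (-2099/14)² = 4405801/196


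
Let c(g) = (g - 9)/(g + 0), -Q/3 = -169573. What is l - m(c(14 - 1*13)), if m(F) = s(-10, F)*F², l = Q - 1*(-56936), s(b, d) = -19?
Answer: 566871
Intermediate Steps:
Q = 508719 (Q = -3*(-169573) = 508719)
c(g) = (-9 + g)/g
l = 565655 (l = 508719 - 1*(-56936) = 508719 + 56936 = 565655)
m(F) = -19*F²
l - m(c(14 - 1*13)) = 565655 - (-19)*((-9 + (14 - 1*13))/(14 - 1*13))² = 565655 - (-19)*((-9 + (14 - 13))/(14 - 13))² = 565655 - (-19)*((-9 + 1)/1)² = 565655 - (-19)*(1*(-8))² = 565655 - (-19)*(-8)² = 565655 - (-19)*64 = 565655 - 1*(-1216) = 565655 + 1216 = 566871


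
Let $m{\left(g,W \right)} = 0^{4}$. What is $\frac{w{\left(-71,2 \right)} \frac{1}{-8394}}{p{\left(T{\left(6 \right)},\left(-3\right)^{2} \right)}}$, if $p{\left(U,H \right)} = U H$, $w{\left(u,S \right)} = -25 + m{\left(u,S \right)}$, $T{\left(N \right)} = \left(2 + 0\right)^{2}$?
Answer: $\frac{25}{302184} \approx 8.2731 \cdot 10^{-5}$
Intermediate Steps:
$T{\left(N \right)} = 4$ ($T{\left(N \right)} = 2^{2} = 4$)
$m{\left(g,W \right)} = 0$
$w{\left(u,S \right)} = -25$ ($w{\left(u,S \right)} = -25 + 0 = -25$)
$p{\left(U,H \right)} = H U$
$\frac{w{\left(-71,2 \right)} \frac{1}{-8394}}{p{\left(T{\left(6 \right)},\left(-3\right)^{2} \right)}} = \frac{\left(-25\right) \frac{1}{-8394}}{\left(-3\right)^{2} \cdot 4} = \frac{\left(-25\right) \left(- \frac{1}{8394}\right)}{9 \cdot 4} = \frac{25}{8394 \cdot 36} = \frac{25}{8394} \cdot \frac{1}{36} = \frac{25}{302184}$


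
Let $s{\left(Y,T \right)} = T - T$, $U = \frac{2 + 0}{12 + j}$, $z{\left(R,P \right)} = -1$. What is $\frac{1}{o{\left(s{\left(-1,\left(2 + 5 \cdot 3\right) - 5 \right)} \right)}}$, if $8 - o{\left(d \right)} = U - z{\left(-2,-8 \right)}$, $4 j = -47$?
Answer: $-1$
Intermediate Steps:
$j = - \frac{47}{4}$ ($j = \frac{1}{4} \left(-47\right) = - \frac{47}{4} \approx -11.75$)
$U = 8$ ($U = \frac{2 + 0}{12 - \frac{47}{4}} = 2 \frac{1}{\frac{1}{4}} = 2 \cdot 4 = 8$)
$s{\left(Y,T \right)} = 0$
$o{\left(d \right)} = -1$ ($o{\left(d \right)} = 8 - \left(8 - -1\right) = 8 - \left(8 + 1\right) = 8 - 9 = -1$)
$\frac{1}{o{\left(s{\left(-1,\left(2 + 5 \cdot 3\right) - 5 \right)} \right)}} = \frac{1}{-1} = -1$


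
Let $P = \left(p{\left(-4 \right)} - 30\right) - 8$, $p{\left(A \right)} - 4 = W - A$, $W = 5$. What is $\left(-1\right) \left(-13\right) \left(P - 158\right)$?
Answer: $-2379$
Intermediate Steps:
$p{\left(A \right)} = 9 - A$ ($p{\left(A \right)} = 4 - \left(-5 + A\right) = 9 - A$)
$P = -25$ ($P = \left(\left(9 - -4\right) - 30\right) - 8 = \left(\left(9 + 4\right) - 30\right) - 8 = \left(13 - 30\right) - 8 = -17 - 8 = -25$)
$\left(-1\right) \left(-13\right) \left(P - 158\right) = \left(-1\right) \left(-13\right) \left(-25 - 158\right) = 13 \left(-183\right) = -2379$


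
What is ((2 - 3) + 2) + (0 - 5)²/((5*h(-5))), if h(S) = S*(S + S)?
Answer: 11/10 ≈ 1.1000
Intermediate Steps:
h(S) = 2*S² (h(S) = S*(2*S) = 2*S²)
((2 - 3) + 2) + (0 - 5)²/((5*h(-5))) = ((2 - 3) + 2) + (0 - 5)²/((5*(2*(-5)²))) = (-1 + 2) + (-5)²/((5*(2*25))) = 1 + 25/((5*50)) = 1 + 25/250 = 1 + 25*(1/250) = 1 + ⅒ = 11/10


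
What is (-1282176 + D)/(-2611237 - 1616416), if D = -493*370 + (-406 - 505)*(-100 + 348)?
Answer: 1690514/4227653 ≈ 0.39987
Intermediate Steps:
D = -408338 (D = -182410 - 911*248 = -182410 - 225928 = -408338)
(-1282176 + D)/(-2611237 - 1616416) = (-1282176 - 408338)/(-2611237 - 1616416) = -1690514/(-4227653) = -1690514*(-1/4227653) = 1690514/4227653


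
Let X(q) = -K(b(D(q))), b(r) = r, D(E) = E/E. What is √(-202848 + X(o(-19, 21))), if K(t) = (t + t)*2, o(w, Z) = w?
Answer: 2*I*√50713 ≈ 450.39*I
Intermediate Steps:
D(E) = 1
K(t) = 4*t (K(t) = (2*t)*2 = 4*t)
X(q) = -4
√(-202848 + X(o(-19, 21))) = √(-202848 - 4) = √(-202852) = 2*I*√50713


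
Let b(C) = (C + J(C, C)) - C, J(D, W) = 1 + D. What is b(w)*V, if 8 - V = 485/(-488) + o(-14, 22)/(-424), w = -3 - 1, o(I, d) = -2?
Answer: -697485/25864 ≈ -26.967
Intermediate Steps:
w = -4
V = 232495/25864 (V = 8 - (485/(-488) - 2/(-424)) = 8 - (485*(-1/488) - 2*(-1/424)) = 8 - (-485/488 + 1/212) = 8 - 1*(-25583/25864) = 8 + 25583/25864 = 232495/25864 ≈ 8.9891)
b(C) = 1 + C (b(C) = (C + (1 + C)) - C = (1 + 2*C) - C = 1 + C)
b(w)*V = (1 - 4)*(232495/25864) = -3*232495/25864 = -697485/25864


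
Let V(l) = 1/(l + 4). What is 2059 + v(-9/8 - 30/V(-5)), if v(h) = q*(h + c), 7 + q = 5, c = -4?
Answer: 8037/4 ≈ 2009.3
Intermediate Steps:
q = -2 (q = -7 + 5 = -2)
V(l) = 1/(4 + l)
v(h) = 8 - 2*h (v(h) = -2*(h - 4) = -2*(-4 + h) = 8 - 2*h)
2059 + v(-9/8 - 30/V(-5)) = 2059 + (8 - 2*(-9/8 - 30/(1/(4 - 5)))) = 2059 + (8 - 2*(-9*⅛ - 30/(1/(-1)))) = 2059 + (8 - 2*(-9/8 - 30/(-1))) = 2059 + (8 - 2*(-9/8 - 30*(-1))) = 2059 + (8 - 2*(-9/8 + 30)) = 2059 + (8 - 2*231/8) = 2059 + (8 - 231/4) = 2059 - 199/4 = 8037/4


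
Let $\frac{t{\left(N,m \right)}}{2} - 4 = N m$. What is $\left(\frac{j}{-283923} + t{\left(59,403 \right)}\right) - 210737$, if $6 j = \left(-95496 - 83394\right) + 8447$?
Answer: $- \frac{277974642707}{1703538} \approx -1.6318 \cdot 10^{5}$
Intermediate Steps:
$j = - \frac{170443}{6}$ ($j = \frac{\left(-95496 - 83394\right) + 8447}{6} = \frac{-178890 + 8447}{6} = \frac{1}{6} \left(-170443\right) = - \frac{170443}{6} \approx -28407.0$)
$t{\left(N,m \right)} = 8 + 2 N m$
$\left(\frac{j}{-283923} + t{\left(59,403 \right)}\right) - 210737 = \left(- \frac{170443}{6 \left(-283923\right)} + \left(8 + 2 \cdot 59 \cdot 403\right)\right) - 210737 = \left(\left(- \frac{170443}{6}\right) \left(- \frac{1}{283923}\right) + \left(8 + 47554\right)\right) - 210737 = \left(\frac{170443}{1703538} + 47562\right) - 210737 = \frac{81023844799}{1703538} - 210737 = - \frac{277974642707}{1703538}$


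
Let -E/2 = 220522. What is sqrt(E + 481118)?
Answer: sqrt(40074) ≈ 200.18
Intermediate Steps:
E = -441044 (E = -2*220522 = -441044)
sqrt(E + 481118) = sqrt(-441044 + 481118) = sqrt(40074)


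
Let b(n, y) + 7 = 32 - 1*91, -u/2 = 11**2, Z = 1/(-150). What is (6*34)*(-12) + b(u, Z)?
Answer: -2514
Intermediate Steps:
Z = -1/150 ≈ -0.0066667
u = -242 (u = -2*11**2 = -2*121 = -242)
b(n, y) = -66 (b(n, y) = -7 + (32 - 1*91) = -7 + (32 - 91) = -7 - 59 = -66)
(6*34)*(-12) + b(u, Z) = (6*34)*(-12) - 66 = 204*(-12) - 66 = -2448 - 66 = -2514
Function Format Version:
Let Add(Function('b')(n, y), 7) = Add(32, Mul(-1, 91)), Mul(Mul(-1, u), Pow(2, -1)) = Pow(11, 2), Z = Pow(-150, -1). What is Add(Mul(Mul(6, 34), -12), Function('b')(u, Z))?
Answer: -2514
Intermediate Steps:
Z = Rational(-1, 150) ≈ -0.0066667
u = -242 (u = Mul(-2, Pow(11, 2)) = Mul(-2, 121) = -242)
Function('b')(n, y) = -66 (Function('b')(n, y) = Add(-7, Add(32, Mul(-1, 91))) = Add(-7, Add(32, -91)) = Add(-7, -59) = -66)
Add(Mul(Mul(6, 34), -12), Function('b')(u, Z)) = Add(Mul(Mul(6, 34), -12), -66) = Add(Mul(204, -12), -66) = Add(-2448, -66) = -2514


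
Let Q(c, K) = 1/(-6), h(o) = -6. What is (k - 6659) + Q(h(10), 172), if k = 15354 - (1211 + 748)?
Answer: 40415/6 ≈ 6735.8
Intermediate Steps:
Q(c, K) = -1/6
k = 13395 (k = 15354 - 1*1959 = 15354 - 1959 = 13395)
(k - 6659) + Q(h(10), 172) = (13395 - 6659) - 1/6 = 6736 - 1/6 = 40415/6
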